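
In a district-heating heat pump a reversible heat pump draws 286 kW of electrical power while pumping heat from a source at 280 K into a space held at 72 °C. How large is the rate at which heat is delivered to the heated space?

T_H = 72 °C → 72 + 273.15 = 345.15 K.
The Carnot heat-pump COP is COP_HP = T_H/(T_H − T_C) = 345.15/65.15 = 5.2978.
Q_H = COP_HP · W = 5.2978 × 286 = 1515 kW.

Q̇_H ≈ 1515 kW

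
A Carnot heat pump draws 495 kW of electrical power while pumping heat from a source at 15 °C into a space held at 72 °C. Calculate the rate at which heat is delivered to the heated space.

T_H = 72 °C → 72 + 273.15 = 345.15 K.
T_C = 15 °C → 15 + 273.15 = 288.15 K.
The Carnot heat-pump COP is COP_HP = T_H/(T_H − T_C) = 345.15/57.00 = 6.0553.
Q_H = COP_HP · W = 6.0553 × 495 = 2997 kW.

Q̇_H ≈ 2997 kW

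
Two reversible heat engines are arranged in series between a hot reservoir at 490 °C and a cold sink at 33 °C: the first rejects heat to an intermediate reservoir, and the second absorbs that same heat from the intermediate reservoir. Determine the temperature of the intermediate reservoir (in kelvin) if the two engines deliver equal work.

T_H = 490 °C → 490 + 273.15 = 763.15 K.
T_C = 33 °C → 33 + 273.15 = 306.15 K.
For reversible stages Q_m = Q_H·(T_m/T_H). Setting W₁ = Q_H(1 − T_m/T_H) equal to W₂ = Q_m(1 − T_C/T_m) = Q_H·(T_m − T_C)/T_H gives T_H − T_m = T_m − T_C, so T_m = (T_H + T_C)/2 = (763.15 + 306.15)/2 = 535 K.

T_m ≈ 535 K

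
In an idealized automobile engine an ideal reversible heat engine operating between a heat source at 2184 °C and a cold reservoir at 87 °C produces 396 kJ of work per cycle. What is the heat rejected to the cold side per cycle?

T_H = 2184 °C → 2184 + 273.15 = 2457.15 K.
T_C = 87 °C → 87 + 273.15 = 360.15 K.
Since the cycle is reversible, η = 1 − T_C/T_H = 1 − 360.15/2457.15 = 0.8534.
Since Q_C/Q_H = T_C/T_H and Q_H = W/η, Q_C = W·T_C/(T_H − T_C) = 396 × 360.15/2097.00 = 68.0 kJ.

Q_C ≈ 68.0 kJ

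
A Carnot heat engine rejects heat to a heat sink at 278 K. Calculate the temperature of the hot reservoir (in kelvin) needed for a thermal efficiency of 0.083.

From η = 1 − T_C/T_H, solving for T_H gives T_H = T_C/(1 − η) = 278.00/(1 − 0.083) = 303 K.

T_H ≈ 303 K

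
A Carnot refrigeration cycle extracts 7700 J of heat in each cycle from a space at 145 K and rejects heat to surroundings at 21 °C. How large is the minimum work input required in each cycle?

T_H = 21 °C → 21 + 273.15 = 294.15 K.
The reversible coefficient of performance is COP_R = T_C/(T_H − T_C) = 145.00/149.15 = 0.9722.
W = Q_C/COP_R = 7700/0.9722 = 7920 J.

W_in ≈ 7920 J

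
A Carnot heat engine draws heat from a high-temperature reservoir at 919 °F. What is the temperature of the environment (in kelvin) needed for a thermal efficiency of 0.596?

T_C ≈ 309.4 K

T_H = 919 °F → (919 − 32) × 5/9 = 492.78 °C = 765.93 K.
From η = 1 − T_C/T_H, T_C = T_H·(1 − η) = 765.93 × (1 − 0.596) = 309.4 K.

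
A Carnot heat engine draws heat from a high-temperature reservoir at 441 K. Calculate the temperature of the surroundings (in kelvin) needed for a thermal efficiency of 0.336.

T_C ≈ 293 K

From η = 1 − T_C/T_H, T_C = T_H·(1 − η) = 441.00 × (1 − 0.336) = 293 K.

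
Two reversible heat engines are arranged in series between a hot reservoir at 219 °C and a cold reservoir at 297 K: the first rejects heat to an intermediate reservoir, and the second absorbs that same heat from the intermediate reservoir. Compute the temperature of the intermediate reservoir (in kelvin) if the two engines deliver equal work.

T_m ≈ 395 K

T_H = 219 °C → 219 + 273.15 = 492.15 K.
For reversible stages Q_m = Q_H·(T_m/T_H). Setting W₁ = Q_H(1 − T_m/T_H) equal to W₂ = Q_m(1 − T_C/T_m) = Q_H·(T_m − T_C)/T_H gives T_H − T_m = T_m − T_C, so T_m = (T_H + T_C)/2 = (492.15 + 297.00)/2 = 395 K.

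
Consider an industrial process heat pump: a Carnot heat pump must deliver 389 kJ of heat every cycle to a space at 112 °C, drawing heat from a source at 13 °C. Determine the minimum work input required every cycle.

T_H = 112 °C → 112 + 273.15 = 385.15 K.
T_C = 13 °C → 13 + 273.15 = 286.15 K.
The Carnot heat-pump COP is COP_HP = T_H/(T_H − T_C) = 385.15/99.00 = 3.8904.
W = Q_H/COP_HP = 389/3.8904 = 100 kJ.

W_in ≈ 100 kJ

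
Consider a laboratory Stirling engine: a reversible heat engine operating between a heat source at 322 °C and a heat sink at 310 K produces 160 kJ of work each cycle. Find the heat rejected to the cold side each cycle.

Q_C ≈ 174 kJ

T_H = 322 °C → 322 + 273.15 = 595.15 K.
The Carnot efficiency is η = 1 − T_C/T_H = 1 − 310.00/595.15 = 0.4791.
Since Q_C/Q_H = T_C/T_H and Q_H = W/η, Q_C = W·T_C/(T_H − T_C) = 160 × 310.00/285.15 = 174 kJ.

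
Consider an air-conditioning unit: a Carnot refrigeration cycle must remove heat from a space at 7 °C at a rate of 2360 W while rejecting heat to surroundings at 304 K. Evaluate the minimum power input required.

Ẇ_in ≈ 201 W

T_C = 7 °C → 7 + 273.15 = 280.15 K.
Carnot COP: COP_R = T_C/(T_H − T_C) = 280.15/23.85 = 11.7463.
W = Q_C/COP_R = 2360/11.7463 = 201 W.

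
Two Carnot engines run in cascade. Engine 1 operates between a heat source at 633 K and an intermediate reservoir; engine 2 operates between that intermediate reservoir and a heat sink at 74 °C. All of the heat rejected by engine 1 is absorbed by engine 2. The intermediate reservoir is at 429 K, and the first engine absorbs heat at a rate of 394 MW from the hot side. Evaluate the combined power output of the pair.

T_C = 74 °C → 74 + 273.15 = 347.15 K.
Two reversible stages in series are equivalent to a single Carnot engine between T_H and T_C, so η_total = 1 − T_C/T_H = 1 − 347.15/633.00 = 0.4516.
W_total = η_total · Q_H = 0.4516 × 394 = 178 MW.

Ẇ_total ≈ 178 MW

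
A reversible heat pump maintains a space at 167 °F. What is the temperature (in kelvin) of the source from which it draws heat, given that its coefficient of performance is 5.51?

T_H = 167 °F → (167 − 32) × 5/9 = 75.00 °C = 348.15 K.
COP_HP = T_H/(T_H − T_C) ⇒ T_C = T_H·(COP_HP − 1)/COP_HP = 348.15 × (5.51 − 1)/5.51 = 285.0 K.

T_C ≈ 285.0 K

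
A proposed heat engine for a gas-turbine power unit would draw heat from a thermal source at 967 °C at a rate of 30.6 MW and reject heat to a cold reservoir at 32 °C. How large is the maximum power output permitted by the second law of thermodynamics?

Ẇ_max ≈ 23.07 MW

T_H = 967 °C → 967 + 273.15 = 1240.15 K.
T_C = 32 °C → 32 + 273.15 = 305.15 K.
By the Carnot theorem, η_max = 1 − T_C/T_H = 1 − 305.15/1240.15 = 0.7539.
W_max = η_max · Q_H = 0.7539 × 30.6 = 23.07 MW.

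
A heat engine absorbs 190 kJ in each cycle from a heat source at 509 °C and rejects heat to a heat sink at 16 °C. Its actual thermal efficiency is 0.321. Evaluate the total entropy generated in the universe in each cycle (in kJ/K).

T_H = 509 °C → 509 + 273.15 = 782.15 K.
T_C = 16 °C → 16 + 273.15 = 289.15 K.
W = η·Q_H = 0.321 × 190 = 60.99 kJ, so Q_C = Q_H − W = 129.0 kJ.
Entropy balance on the reservoirs: −Q_H/T_H = -0.2429 kJ/K, +Q_C/T_C = 0.4462 kJ/K.
ΔS_univ = −Q_H/T_H + Q_C/T_C = 0.2032 kJ/K (> 0, since η = 0.321 < η_Carnot = 0.630).

ΔS_univ ≈ 0.2032 kJ/K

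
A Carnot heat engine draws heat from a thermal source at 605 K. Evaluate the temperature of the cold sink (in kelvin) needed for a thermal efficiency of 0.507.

From η = 1 − T_C/T_H, T_C = T_H·(1 − η) = 605.00 × (1 − 0.507) = 298 K.

T_C ≈ 298 K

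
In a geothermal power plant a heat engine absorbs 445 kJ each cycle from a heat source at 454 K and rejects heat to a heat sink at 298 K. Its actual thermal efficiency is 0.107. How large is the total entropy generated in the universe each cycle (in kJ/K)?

ΔS_univ ≈ 0.353 kJ/K

W = η·Q_H = 0.107 × 445 = 47.62 kJ, so Q_C = Q_H − W = 397.4 kJ.
The hot reservoir loses entropy Q_H/T_H = 445/454.00 = 0.9802 kJ/K; the cold reservoir gains Q_C/T_C = 397.4/298.00 = 1.334 kJ/K.
ΔS_univ = −Q_H/T_H + Q_C/T_C = 0.353 kJ/K (> 0, since η = 0.107 < η_Carnot = 0.344).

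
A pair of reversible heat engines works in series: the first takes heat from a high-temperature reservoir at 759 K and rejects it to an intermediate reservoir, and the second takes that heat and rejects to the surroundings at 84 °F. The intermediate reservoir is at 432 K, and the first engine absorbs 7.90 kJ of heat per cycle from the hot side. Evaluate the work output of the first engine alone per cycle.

T_C = 84 °F → (84 − 32) × 5/9 = 28.89 °C = 302.04 K.
First-stage efficiency η₁ = 1 − T_m/T_H = 1 − 432.00/759.00 = 0.4308.
W₁ = η₁·Q_H = 0.4308 × 7.90 = 3.40 kJ.

W₁ ≈ 3.40 kJ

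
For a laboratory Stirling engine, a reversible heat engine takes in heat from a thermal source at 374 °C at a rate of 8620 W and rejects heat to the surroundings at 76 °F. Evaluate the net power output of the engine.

Ẇ ≈ 4660 W

T_H = 374 °C → 374 + 273.15 = 647.15 K.
T_C = 76 °F → (76 − 32) × 5/9 = 24.44 °C = 297.59 K.
Carnot efficiency: η = 1 − T_C/T_H = 1 − 297.59/647.15 = 0.5401.
W = η·Q_H = 0.5401 × 8620 = 4660 W.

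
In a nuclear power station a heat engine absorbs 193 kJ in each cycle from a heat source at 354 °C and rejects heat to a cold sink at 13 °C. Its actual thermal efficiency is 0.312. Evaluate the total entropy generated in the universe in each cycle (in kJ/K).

T_H = 354 °C → 354 + 273.15 = 627.15 K.
T_C = 13 °C → 13 + 273.15 = 286.15 K.
W = η·Q_H = 0.312 × 193 = 60.22 kJ, so Q_C = Q_H − W = 132.8 kJ.
Reservoir entropy changes: ΔS_H = −Q_H/T_H = −193/627.15 = -0.3077 kJ/K and ΔS_C = +Q_C/T_C = 132.8/286.15 = 0.4640 kJ/K.
ΔS_univ = −Q_H/T_H + Q_C/T_C = 0.156 kJ/K (> 0, since η = 0.312 < η_Carnot = 0.544).

ΔS_univ ≈ 0.156 kJ/K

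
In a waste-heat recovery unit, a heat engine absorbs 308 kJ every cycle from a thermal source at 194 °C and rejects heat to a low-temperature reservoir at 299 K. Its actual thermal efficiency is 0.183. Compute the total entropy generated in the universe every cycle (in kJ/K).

T_H = 194 °C → 194 + 273.15 = 467.15 K.
W = η·Q_H = 0.183 × 308 = 56.36 kJ, so Q_C = Q_H − W = 251.6 kJ.
Entropy balance on the reservoirs: −Q_H/T_H = -0.6593 kJ/K, +Q_C/T_C = 0.8416 kJ/K.
ΔS_univ = −Q_H/T_H + Q_C/T_C = 0.182 kJ/K (> 0, since η = 0.183 < η_Carnot = 0.360).

ΔS_univ ≈ 0.182 kJ/K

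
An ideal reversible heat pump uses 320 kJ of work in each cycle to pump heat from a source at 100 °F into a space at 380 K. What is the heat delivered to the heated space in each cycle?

T_C = 100 °F → (100 − 32) × 5/9 = 37.78 °C = 310.93 K.
COP_HP = T_H/(T_H − T_C) = 380.00/69.07 = 5.5015.
Q_H = COP_HP · W = 5.5015 × 320 = 1760 kJ.

Q_H ≈ 1760 kJ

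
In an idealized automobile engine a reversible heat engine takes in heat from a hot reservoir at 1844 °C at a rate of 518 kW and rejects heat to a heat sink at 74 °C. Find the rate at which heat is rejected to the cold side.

T_H = 1844 °C → 1844 + 273.15 = 2117.15 K.
T_C = 74 °C → 74 + 273.15 = 347.15 K.
The Carnot efficiency is η = 1 − T_C/T_H = 1 − 347.15/2117.15 = 0.8360.
For a reversible cycle Q_C/Q_H = T_C/T_H, so Q_C = 518 × 347.15/2117.15 = 84.9 kW.

Q̇_C ≈ 84.9 kW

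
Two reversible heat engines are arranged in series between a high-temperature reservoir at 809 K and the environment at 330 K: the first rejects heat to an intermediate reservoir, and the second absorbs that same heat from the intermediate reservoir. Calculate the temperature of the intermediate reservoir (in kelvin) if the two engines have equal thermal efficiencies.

T_m ≈ 516.7 K

Equal efficiencies require 1 − T_m/T_H = 1 − T_C/T_m, i.e. T_m/T_H = T_C/T_m, so T_m = √(T_H·T_C) = √(809.00 × 330.00) = 516.7 K.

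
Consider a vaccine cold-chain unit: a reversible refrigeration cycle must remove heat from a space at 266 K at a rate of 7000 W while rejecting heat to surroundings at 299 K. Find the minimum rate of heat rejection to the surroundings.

Q̇_H ≈ 7868 W

For a reversible cycle Q_H/Q_C = T_H/T_C, so Q_H = Q_C·T_H/T_C = 7000 × 299.00/266.00 = 7868 W.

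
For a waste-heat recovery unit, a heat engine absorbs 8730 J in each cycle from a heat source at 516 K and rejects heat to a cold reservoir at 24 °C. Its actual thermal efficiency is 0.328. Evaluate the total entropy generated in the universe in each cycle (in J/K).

T_C = 24 °C → 24 + 273.15 = 297.15 K.
W = η·Q_H = 0.328 × 8730 = 2863 J, so Q_C = Q_H − W = 5867 J.
The hot reservoir loses entropy Q_H/T_H = 8730/516.00 = 16.92 J/K; the cold reservoir gains Q_C/T_C = 5867/297.15 = 19.74 J/K.
ΔS_univ = −Q_H/T_H + Q_C/T_C = 2.82 J/K (> 0, since η = 0.328 < η_Carnot = 0.424).

ΔS_univ ≈ 2.82 J/K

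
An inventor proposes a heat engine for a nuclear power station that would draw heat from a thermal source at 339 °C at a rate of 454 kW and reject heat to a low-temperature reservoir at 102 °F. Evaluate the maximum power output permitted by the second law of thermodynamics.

T_H = 339 °C → 339 + 273.15 = 612.15 K.
T_C = 102 °F → (102 − 32) × 5/9 = 38.89 °C = 312.04 K.
The second-law ceiling is the Carnot efficiency, η_max = 1 − T_C/T_H = 1 − 312.04/612.15 = 0.4903.
W_max = η_max · Q_H = 0.4903 × 454 = 223 kW.

Ẇ_max ≈ 223 kW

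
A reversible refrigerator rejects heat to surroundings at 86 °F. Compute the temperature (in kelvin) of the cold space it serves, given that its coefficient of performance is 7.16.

T_H = 86 °F → (86 − 32) × 5/9 = 30.00 °C = 303.15 K.
COP_R = T_C/(T_H − T_C) ⇒ T_C = T_H·COP_R/(1 + COP_R) = 303.15 × 7.16/(1 + 7.16) = 266.0 K.

T_C ≈ 266.0 K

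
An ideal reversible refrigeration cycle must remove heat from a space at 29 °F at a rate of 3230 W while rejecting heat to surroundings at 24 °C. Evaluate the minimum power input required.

Ẇ_in ≈ 305 W

T_H = 24 °C → 24 + 273.15 = 297.15 K.
T_C = 29 °F → (29 − 32) × 5/9 = -1.67 °C = 271.48 K.
COP_R = T_C/(T_H − T_C) = 271.48/25.67 = 10.5773.
W = Q_C/COP_R = 3230/10.5773 = 305 W.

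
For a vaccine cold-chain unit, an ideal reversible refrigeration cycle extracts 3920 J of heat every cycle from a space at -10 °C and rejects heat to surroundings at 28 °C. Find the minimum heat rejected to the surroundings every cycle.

T_H = 28 °C → 28 + 273.15 = 301.15 K.
T_C = -10 °C → -10 + 273.15 = 263.15 K.
For a reversible cycle Q_H/Q_C = T_H/T_C, so Q_H = Q_C·T_H/T_C = 3920 × 301.15/263.15 = 4486 J.

Q_H ≈ 4486 J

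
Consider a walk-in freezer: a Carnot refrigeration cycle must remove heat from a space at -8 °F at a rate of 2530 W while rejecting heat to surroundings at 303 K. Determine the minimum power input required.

Ẇ_in ≈ 525 W

T_C = -8 °F → (-8 − 32) × 5/9 = -22.22 °C = 250.93 K.
For a reversible refrigerator, COP_R = T_C/(T_H − T_C) = 250.93/52.07 = 4.8188.
W = Q_C/COP_R = 2530/4.8188 = 525 W.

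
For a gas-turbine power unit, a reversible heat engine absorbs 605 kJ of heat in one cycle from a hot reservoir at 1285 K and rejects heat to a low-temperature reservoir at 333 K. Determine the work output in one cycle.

η_rev = 1 − T_C/T_H = 1 − 333.00/1285.00 = 0.7409.
W = η·Q_H = 0.7409 × 605 = 448 kJ.

W ≈ 448 kJ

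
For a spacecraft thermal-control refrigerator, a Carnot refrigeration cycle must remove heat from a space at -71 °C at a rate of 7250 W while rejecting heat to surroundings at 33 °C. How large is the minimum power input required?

Ẇ_in ≈ 3730 W

T_H = 33 °C → 33 + 273.15 = 306.15 K.
T_C = -71 °C → -71 + 273.15 = 202.15 K.
Carnot COP: COP_R = T_C/(T_H − T_C) = 202.15/104.00 = 1.9437.
W = Q_C/COP_R = 7250/1.9437 = 3730 W.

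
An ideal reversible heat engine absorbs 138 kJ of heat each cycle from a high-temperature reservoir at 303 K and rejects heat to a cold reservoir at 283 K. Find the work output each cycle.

η_rev = 1 − T_C/T_H = 1 − 283.00/303.00 = 0.0660.
W = η·Q_H = 0.0660 × 138 = 9.11 kJ.

W ≈ 9.11 kJ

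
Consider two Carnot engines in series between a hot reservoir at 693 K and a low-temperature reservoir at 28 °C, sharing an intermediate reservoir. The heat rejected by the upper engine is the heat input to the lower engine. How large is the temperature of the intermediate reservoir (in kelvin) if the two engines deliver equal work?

T_C = 28 °C → 28 + 273.15 = 301.15 K.
For reversible stages Q_m = Q_H·(T_m/T_H). Setting W₁ = Q_H(1 − T_m/T_H) equal to W₂ = Q_m(1 − T_C/T_m) = Q_H·(T_m − T_C)/T_H gives T_H − T_m = T_m − T_C, so T_m = (T_H + T_C)/2 = (693.00 + 301.15)/2 = 497 K.

T_m ≈ 497 K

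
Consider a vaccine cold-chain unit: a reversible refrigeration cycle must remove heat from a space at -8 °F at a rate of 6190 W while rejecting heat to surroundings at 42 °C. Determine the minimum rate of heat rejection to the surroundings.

Q̇_H ≈ 7770 W

T_H = 42 °C → 42 + 273.15 = 315.15 K.
T_C = -8 °F → (-8 − 32) × 5/9 = -22.22 °C = 250.93 K.
For a reversible cycle Q_H/Q_C = T_H/T_C, so Q_H = Q_C·T_H/T_C = 6190 × 315.15/250.93 = 7770 W.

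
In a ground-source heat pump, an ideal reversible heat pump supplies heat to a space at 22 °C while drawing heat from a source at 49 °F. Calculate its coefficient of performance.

T_H = 22 °C → 22 + 273.15 = 295.15 K.
T_C = 49 °F → (49 − 32) × 5/9 = 9.44 °C = 282.59 K.
Reversible heating COP: COP_HP = T_H/(T_H − T_C) = 295.15/(295.15 − 282.59) = 23.5.

COP_HP ≈ 23.5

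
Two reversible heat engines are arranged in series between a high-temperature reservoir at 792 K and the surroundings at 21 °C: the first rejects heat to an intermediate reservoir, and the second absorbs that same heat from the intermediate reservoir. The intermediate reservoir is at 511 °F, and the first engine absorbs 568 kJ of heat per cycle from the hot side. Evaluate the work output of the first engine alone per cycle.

W₁ ≈ 181 kJ

T_C = 21 °C → 21 + 273.15 = 294.15 K.
T_m = 511 °F → (511 − 32) × 5/9 = 266.11 °C = 539.26 K.
First-stage efficiency η₁ = 1 − T_m/T_H = 1 − 539.26/792.00 = 0.3191.
W₁ = η₁·Q_H = 0.3191 × 568 = 181 kJ.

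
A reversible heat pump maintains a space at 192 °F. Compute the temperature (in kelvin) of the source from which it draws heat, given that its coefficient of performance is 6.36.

T_H = 192 °F → (192 − 32) × 5/9 = 88.89 °C = 362.04 K.
COP_HP = T_H/(T_H − T_C) ⇒ T_C = T_H·(COP_HP − 1)/COP_HP = 362.04 × (6.36 − 1)/6.36 = 305 K.

T_C ≈ 305 K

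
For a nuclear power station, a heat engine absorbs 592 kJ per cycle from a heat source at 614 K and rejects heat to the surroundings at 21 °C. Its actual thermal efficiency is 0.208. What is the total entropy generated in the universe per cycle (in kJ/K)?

ΔS_univ ≈ 0.6298 kJ/K

T_C = 21 °C → 21 + 273.15 = 294.15 K.
W = η·Q_H = 0.208 × 592 = 123.1 kJ, so Q_C = Q_H − W = 468.9 kJ.
The hot reservoir loses entropy Q_H/T_H = 592/614.00 = 0.9642 kJ/K; the cold reservoir gains Q_C/T_C = 468.9/294.15 = 1.594 kJ/K.
ΔS_univ = −Q_H/T_H + Q_C/T_C = 0.6298 kJ/K (> 0, since η = 0.208 < η_Carnot = 0.521).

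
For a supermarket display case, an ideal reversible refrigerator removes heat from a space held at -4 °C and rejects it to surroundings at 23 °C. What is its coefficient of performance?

COP_R ≈ 9.969

T_H = 23 °C → 23 + 273.15 = 296.15 K.
T_C = -4 °C → -4 + 273.15 = 269.15 K.
For a reversible refrigerator, COP_R = T_C/(T_H − T_C) = 269.15/(296.15 − 269.15) = 9.969.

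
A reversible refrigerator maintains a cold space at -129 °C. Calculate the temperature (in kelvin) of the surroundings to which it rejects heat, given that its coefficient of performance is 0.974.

T_C = -129 °C → -129 + 273.15 = 144.15 K.
COP_R = T_C/(T_H − T_C) ⇒ T_H = T_C·(1 + 1/COP_R) = 144.15 × (1 + 1/0.974) = 292 K.

T_H ≈ 292 K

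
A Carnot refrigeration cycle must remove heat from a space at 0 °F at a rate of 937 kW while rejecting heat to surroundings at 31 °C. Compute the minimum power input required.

Ẇ_in ≈ 179 kW

T_H = 31 °C → 31 + 273.15 = 304.15 K.
T_C = 0 °F → (0 − 32) × 5/9 = -17.78 °C = 255.37 K.
For a reversible refrigerator, COP_R = T_C/(T_H − T_C) = 255.37/48.78 = 5.2354.
W = Q_C/COP_R = 937/5.2354 = 179 kW.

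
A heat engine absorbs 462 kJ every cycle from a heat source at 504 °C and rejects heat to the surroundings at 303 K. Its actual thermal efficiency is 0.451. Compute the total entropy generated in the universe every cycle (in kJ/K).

T_H = 504 °C → 504 + 273.15 = 777.15 K.
W = η·Q_H = 0.451 × 462 = 208.4 kJ, so Q_C = Q_H − W = 253.6 kJ.
Entropy balance on the reservoirs: −Q_H/T_H = -0.5945 kJ/K, +Q_C/T_C = 0.8371 kJ/K.
ΔS_univ = −Q_H/T_H + Q_C/T_C = 0.2426 kJ/K (> 0, since η = 0.451 < η_Carnot = 0.610).

ΔS_univ ≈ 0.2426 kJ/K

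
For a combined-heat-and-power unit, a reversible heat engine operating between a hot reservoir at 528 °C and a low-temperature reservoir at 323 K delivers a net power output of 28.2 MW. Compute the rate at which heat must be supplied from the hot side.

T_H = 528 °C → 528 + 273.15 = 801.15 K.
η_rev = 1 − T_C/T_H = 1 − 323.00/801.15 = 0.5968.
Q_H = W/η = 28.2/0.5968 = 47.25 MW.

Q̇_H ≈ 47.25 MW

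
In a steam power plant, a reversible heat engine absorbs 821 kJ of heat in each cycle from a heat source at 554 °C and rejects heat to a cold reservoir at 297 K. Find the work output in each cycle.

T_H = 554 °C → 554 + 273.15 = 827.15 K.
The Carnot efficiency is η = 1 − T_C/T_H = 1 − 297.00/827.15 = 0.6409.
W = η·Q_H = 0.6409 × 821 = 526 kJ.

W ≈ 526 kJ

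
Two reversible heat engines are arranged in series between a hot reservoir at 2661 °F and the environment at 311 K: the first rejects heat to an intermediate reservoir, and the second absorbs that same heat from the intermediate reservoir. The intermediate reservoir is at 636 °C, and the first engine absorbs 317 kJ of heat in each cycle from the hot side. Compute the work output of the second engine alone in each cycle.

W₂ ≈ 109 kJ

T_H = 2661 °F → (2661 − 32) × 5/9 = 1460.56 °C = 1733.71 K.
T_m = 636 °C → 636 + 273.15 = 909.15 K.
Heat entering the second stage: Q_m = Q_H·(T_m/T_H) = 317 × 909.15/1733.71 = 166 kJ.
Second-stage efficiency η₂ = 1 − T_C/T_m = 1 − 311.00/909.15 = 0.6579, so W₂ = η₂·Q_m = 109 kJ.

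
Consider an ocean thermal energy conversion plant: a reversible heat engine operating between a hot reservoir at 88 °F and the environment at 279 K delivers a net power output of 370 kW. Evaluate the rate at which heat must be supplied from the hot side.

T_H = 88 °F → (88 − 32) × 5/9 = 31.11 °C = 304.26 K.
Since the cycle is reversible, η = 1 − T_C/T_H = 1 − 279.00/304.26 = 0.0830.
Q_H = W/η = 370/0.0830 = 4460 kW.

Q̇_H ≈ 4460 kW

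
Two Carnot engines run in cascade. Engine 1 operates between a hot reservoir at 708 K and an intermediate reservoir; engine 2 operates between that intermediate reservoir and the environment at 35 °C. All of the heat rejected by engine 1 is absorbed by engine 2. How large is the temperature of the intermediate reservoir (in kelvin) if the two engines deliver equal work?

T_m ≈ 508 K

T_C = 35 °C → 35 + 273.15 = 308.15 K.
For reversible stages Q_m = Q_H·(T_m/T_H). Setting W₁ = Q_H(1 − T_m/T_H) equal to W₂ = Q_m(1 − T_C/T_m) = Q_H·(T_m − T_C)/T_H gives T_H − T_m = T_m − T_C, so T_m = (T_H + T_C)/2 = (708.00 + 308.15)/2 = 508 K.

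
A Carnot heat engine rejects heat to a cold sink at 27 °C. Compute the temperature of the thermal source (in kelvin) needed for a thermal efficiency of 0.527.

T_C = 27 °C → 27 + 273.15 = 300.15 K.
From η = 1 − T_C/T_H, solving for T_H gives T_H = T_C/(1 − η) = 300.15/(1 − 0.527) = 635 K.

T_H ≈ 635 K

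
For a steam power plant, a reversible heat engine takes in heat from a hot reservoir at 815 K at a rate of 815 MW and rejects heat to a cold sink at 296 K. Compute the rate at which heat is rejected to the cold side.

Since the cycle is reversible, η = 1 − T_C/T_H = 1 − 296.00/815.00 = 0.6368.
For a reversible cycle Q_C/Q_H = T_C/T_H, so Q_C = 815 × 296.00/815.00 = 296.0 MW.

Q̇_C ≈ 296.0 MW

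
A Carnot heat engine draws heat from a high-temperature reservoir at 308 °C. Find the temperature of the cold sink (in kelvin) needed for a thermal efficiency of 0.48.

T_H = 308 °C → 308 + 273.15 = 581.15 K.
From η = 1 − T_C/T_H, T_C = T_H·(1 − η) = 581.15 × (1 − 0.48) = 302 K.

T_C ≈ 302 K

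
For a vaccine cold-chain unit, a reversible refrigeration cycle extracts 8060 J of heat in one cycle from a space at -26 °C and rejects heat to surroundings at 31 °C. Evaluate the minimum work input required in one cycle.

T_H = 31 °C → 31 + 273.15 = 304.15 K.
T_C = -26 °C → -26 + 273.15 = 247.15 K.
Carnot COP: COP_R = T_C/(T_H − T_C) = 247.15/57.00 = 4.3360.
W = Q_C/COP_R = 8060/4.3360 = 1859 J.

W_in ≈ 1859 J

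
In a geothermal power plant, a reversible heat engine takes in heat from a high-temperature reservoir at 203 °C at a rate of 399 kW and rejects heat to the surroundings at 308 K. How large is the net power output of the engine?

Ẇ ≈ 140.9 kW

T_H = 203 °C → 203 + 273.15 = 476.15 K.
For a reversible engine, η = 1 − T_C/T_H = 1 − 308.00/476.15 = 0.3531.
W = η·Q_H = 0.3531 × 399 = 140.9 kW.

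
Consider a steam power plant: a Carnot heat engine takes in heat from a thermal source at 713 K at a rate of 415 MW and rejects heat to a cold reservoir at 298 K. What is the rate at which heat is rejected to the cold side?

Q̇_C ≈ 173 MW

Since the cycle is reversible, η = 1 − T_C/T_H = 1 − 298.00/713.00 = 0.5820.
For a reversible cycle Q_C/Q_H = T_C/T_H, so Q_C = 415 × 298.00/713.00 = 173 MW.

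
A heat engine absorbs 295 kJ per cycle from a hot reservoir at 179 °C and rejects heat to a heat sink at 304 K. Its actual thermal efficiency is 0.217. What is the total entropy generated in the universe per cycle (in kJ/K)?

ΔS_univ ≈ 0.107 kJ/K

T_H = 179 °C → 179 + 273.15 = 452.15 K.
W = η·Q_H = 0.217 × 295 = 64.02 kJ, so Q_C = Q_H − W = 231.0 kJ.
Reservoir entropy changes: ΔS_H = −Q_H/T_H = −295/452.15 = -0.6524 kJ/K and ΔS_C = +Q_C/T_C = 231.0/304.00 = 0.7598 kJ/K.
ΔS_univ = −Q_H/T_H + Q_C/T_C = 0.107 kJ/K (> 0, since η = 0.217 < η_Carnot = 0.328).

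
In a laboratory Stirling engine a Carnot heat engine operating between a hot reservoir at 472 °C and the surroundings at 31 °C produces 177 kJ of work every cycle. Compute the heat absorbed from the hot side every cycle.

T_H = 472 °C → 472 + 273.15 = 745.15 K.
T_C = 31 °C → 31 + 273.15 = 304.15 K.
η_rev = 1 − T_C/T_H = 1 − 304.15/745.15 = 0.5918.
Q_H = W/η = 177/0.5918 = 299.1 kJ.

Q_H ≈ 299.1 kJ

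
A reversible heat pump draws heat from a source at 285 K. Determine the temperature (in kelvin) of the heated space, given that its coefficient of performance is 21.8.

COP_HP = T_H/(T_H − T_C) ⇒ T_H = T_C·COP_HP/(COP_HP − 1) = 285.00 × 21.8/(21.8 − 1) = 299 K.

T_H ≈ 299 K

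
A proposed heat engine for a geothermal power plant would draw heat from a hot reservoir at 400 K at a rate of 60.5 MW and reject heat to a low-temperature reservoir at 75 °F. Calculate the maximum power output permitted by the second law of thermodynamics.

Ẇ_max ≈ 15.57 MW

T_C = 75 °F → (75 − 32) × 5/9 = 23.89 °C = 297.04 K.
No engine can exceed the Carnot limit: η_max = 1 − T_C/T_H = 1 − 297.04/400.00 = 0.2574.
W_max = η_max · Q_H = 0.2574 × 60.5 = 15.57 MW.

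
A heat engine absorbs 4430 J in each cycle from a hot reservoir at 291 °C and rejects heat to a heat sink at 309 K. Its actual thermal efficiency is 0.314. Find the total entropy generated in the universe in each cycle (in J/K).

T_H = 291 °C → 291 + 273.15 = 564.15 K.
W = η·Q_H = 0.314 × 4430 = 1391 J, so Q_C = Q_H − W = 3039 J.
Entropy balance on the reservoirs: −Q_H/T_H = -7.853 J/K, +Q_C/T_C = 9.835 J/K.
ΔS_univ = −Q_H/T_H + Q_C/T_C = 1.98 J/K (> 0, since η = 0.314 < η_Carnot = 0.452).

ΔS_univ ≈ 1.98 J/K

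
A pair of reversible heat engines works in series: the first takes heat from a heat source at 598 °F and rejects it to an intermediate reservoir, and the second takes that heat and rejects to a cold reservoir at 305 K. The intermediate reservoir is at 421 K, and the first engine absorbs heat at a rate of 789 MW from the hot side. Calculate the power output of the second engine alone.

T_H = 598 °F → (598 − 32) × 5/9 = 314.44 °C = 587.59 K.
Heat entering the second stage: Q_m = Q_H·(T_m/T_H) = 789 × 421.00/587.59 = 565 MW.
Second-stage efficiency η₂ = 1 − T_C/T_m = 1 − 305.00/421.00 = 0.2755, so W₂ = η₂·Q_m = 156 MW.

Ẇ₂ ≈ 156 MW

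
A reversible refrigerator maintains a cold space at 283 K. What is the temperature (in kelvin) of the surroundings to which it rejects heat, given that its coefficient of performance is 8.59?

T_H ≈ 316 K

COP_R = T_C/(T_H − T_C) ⇒ T_H = T_C·(1 + 1/COP_R) = 283.00 × (1 + 1/8.59) = 316 K.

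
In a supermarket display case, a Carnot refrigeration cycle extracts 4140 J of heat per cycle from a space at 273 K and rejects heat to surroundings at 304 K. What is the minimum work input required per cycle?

COP_R = T_C/(T_H − T_C) = 273.00/31.00 = 8.8065.
W = Q_C/COP_R = 4140/8.8065 = 470 J.

W_in ≈ 470 J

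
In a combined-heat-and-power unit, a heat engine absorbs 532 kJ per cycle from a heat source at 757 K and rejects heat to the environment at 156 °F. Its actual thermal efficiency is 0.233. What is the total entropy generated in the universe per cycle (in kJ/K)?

T_C = 156 °F → (156 − 32) × 5/9 = 68.89 °C = 342.04 K.
W = η·Q_H = 0.233 × 532 = 124.0 kJ, so Q_C = Q_H − W = 408.0 kJ.
Entropy balance on the reservoirs: −Q_H/T_H = -0.7028 kJ/K, +Q_C/T_C = 1.193 kJ/K.
ΔS_univ = −Q_H/T_H + Q_C/T_C = 0.490 kJ/K (> 0, since η = 0.233 < η_Carnot = 0.548).

ΔS_univ ≈ 0.490 kJ/K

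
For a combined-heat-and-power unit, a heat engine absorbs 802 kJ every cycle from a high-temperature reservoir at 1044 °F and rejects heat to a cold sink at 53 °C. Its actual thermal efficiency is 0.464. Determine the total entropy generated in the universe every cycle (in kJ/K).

ΔS_univ ≈ 0.358 kJ/K

T_H = 1044 °F → (1044 − 32) × 5/9 = 562.22 °C = 835.37 K.
T_C = 53 °C → 53 + 273.15 = 326.15 K.
W = η·Q_H = 0.464 × 802 = 372.1 kJ, so Q_C = Q_H − W = 429.9 kJ.
Entropy balance on the reservoirs: −Q_H/T_H = -0.9601 kJ/K, +Q_C/T_C = 1.318 kJ/K.
ΔS_univ = −Q_H/T_H + Q_C/T_C = 0.358 kJ/K (> 0, since η = 0.464 < η_Carnot = 0.610).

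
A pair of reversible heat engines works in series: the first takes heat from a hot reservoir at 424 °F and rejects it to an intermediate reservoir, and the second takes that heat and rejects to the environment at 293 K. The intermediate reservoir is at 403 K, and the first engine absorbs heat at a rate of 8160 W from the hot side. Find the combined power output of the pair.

Ẇ_total ≈ 3290 W

T_H = 424 °F → (424 − 32) × 5/9 = 217.78 °C = 490.93 K.
Two reversible stages in series are equivalent to a single Carnot engine between T_H and T_C, so η_total = 1 − T_C/T_H = 1 − 293.00/490.93 = 0.4032.
W_total = η_total · Q_H = 0.4032 × 8160 = 3290 W.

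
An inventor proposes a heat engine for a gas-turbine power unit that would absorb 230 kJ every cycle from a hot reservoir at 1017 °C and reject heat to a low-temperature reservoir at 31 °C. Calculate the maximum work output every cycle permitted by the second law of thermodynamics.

T_H = 1017 °C → 1017 + 273.15 = 1290.15 K.
T_C = 31 °C → 31 + 273.15 = 304.15 K.
The second-law ceiling is the Carnot efficiency, η_max = 1 − T_C/T_H = 1 − 304.15/1290.15 = 0.7643.
W_max = η_max · Q_H = 0.7643 × 230 = 176 kJ.

W_max ≈ 176 kJ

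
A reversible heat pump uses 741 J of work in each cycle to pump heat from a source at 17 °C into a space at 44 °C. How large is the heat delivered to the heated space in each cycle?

Q_H ≈ 8704 J

T_H = 44 °C → 44 + 273.15 = 317.15 K.
T_C = 17 °C → 17 + 273.15 = 290.15 K.
For a reversible heat pump, COP_HP = T_H/(T_H − T_C) = 317.15/27.00 = 11.7463.
Q_H = COP_HP · W = 11.7463 × 741 = 8704 J.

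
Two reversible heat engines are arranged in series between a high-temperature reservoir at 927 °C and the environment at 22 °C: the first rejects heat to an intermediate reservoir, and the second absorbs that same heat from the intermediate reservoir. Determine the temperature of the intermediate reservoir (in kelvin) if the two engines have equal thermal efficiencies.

T_m ≈ 595 K

T_H = 927 °C → 927 + 273.15 = 1200.15 K.
T_C = 22 °C → 22 + 273.15 = 295.15 K.
Equal efficiencies require 1 − T_m/T_H = 1 − T_C/T_m, i.e. T_m/T_H = T_C/T_m, so T_m = √(T_H·T_C) = √(1200.15 × 295.15) = 595 K.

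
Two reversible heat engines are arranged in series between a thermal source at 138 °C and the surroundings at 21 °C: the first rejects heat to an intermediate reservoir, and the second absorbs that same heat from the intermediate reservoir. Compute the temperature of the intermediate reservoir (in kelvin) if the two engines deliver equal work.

T_m ≈ 353 K

T_H = 138 °C → 138 + 273.15 = 411.15 K.
T_C = 21 °C → 21 + 273.15 = 294.15 K.
For reversible stages Q_m = Q_H·(T_m/T_H). Setting W₁ = Q_H(1 − T_m/T_H) equal to W₂ = Q_m(1 − T_C/T_m) = Q_H·(T_m − T_C)/T_H gives T_H − T_m = T_m − T_C, so T_m = (T_H + T_C)/2 = (411.15 + 294.15)/2 = 353 K.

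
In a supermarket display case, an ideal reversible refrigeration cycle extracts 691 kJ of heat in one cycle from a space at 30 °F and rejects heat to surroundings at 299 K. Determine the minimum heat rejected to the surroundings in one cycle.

Q_H ≈ 759.5 kJ

T_C = 30 °F → (30 − 32) × 5/9 = -1.11 °C = 272.04 K.
For a reversible cycle Q_H/Q_C = T_H/T_C, so Q_H = Q_C·T_H/T_C = 691 × 299.00/272.04 = 759.5 kJ.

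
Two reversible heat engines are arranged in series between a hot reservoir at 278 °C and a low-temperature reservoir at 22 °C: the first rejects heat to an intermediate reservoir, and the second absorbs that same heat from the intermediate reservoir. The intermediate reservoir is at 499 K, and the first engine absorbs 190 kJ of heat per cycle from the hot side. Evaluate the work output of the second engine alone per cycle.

W₂ ≈ 70.27 kJ

T_H = 278 °C → 278 + 273.15 = 551.15 K.
T_C = 22 °C → 22 + 273.15 = 295.15 K.
Heat entering the second stage: Q_m = Q_H·(T_m/T_H) = 190 × 499.00/551.15 = 172.0 kJ.
Second-stage efficiency η₂ = 1 − T_C/T_m = 1 − 295.15/499.00 = 0.4085, so W₂ = η₂·Q_m = 70.27 kJ.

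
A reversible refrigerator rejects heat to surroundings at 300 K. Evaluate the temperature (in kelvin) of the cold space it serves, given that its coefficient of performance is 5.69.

COP_R = T_C/(T_H − T_C) ⇒ T_C = T_H·COP_R/(1 + COP_R) = 300.00 × 5.69/(1 + 5.69) = 255.2 K.

T_C ≈ 255.2 K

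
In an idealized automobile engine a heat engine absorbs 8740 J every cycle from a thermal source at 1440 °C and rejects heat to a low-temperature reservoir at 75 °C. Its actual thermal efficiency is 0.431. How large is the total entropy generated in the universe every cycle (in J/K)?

T_H = 1440 °C → 1440 + 273.15 = 1713.15 K.
T_C = 75 °C → 75 + 273.15 = 348.15 K.
W = η·Q_H = 0.431 × 8740 = 3767 J, so Q_C = Q_H − W = 4973 J.
The hot reservoir loses entropy Q_H/T_H = 8740/1713.15 = 5.102 J/K; the cold reservoir gains Q_C/T_C = 4973/348.15 = 14.28 J/K.
ΔS_univ = −Q_H/T_H + Q_C/T_C = 9.18 J/K (> 0, since η = 0.431 < η_Carnot = 0.797).

ΔS_univ ≈ 9.18 J/K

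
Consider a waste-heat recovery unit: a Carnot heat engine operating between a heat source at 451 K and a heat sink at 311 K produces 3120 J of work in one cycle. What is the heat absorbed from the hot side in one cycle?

Since the cycle is reversible, η = 1 − T_C/T_H = 1 − 311.00/451.00 = 0.3104.
Q_H = W/η = 3120/0.3104 = 10050 J.

Q_H ≈ 10050 J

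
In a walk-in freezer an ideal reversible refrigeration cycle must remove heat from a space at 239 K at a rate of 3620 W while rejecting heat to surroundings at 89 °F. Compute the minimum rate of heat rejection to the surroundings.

Q̇_H ≈ 4620 W

T_H = 89 °F → (89 − 32) × 5/9 = 31.67 °C = 304.82 K.
For a reversible cycle Q_H/Q_C = T_H/T_C, so Q_H = Q_C·T_H/T_C = 3620 × 304.82/239.00 = 4620 W.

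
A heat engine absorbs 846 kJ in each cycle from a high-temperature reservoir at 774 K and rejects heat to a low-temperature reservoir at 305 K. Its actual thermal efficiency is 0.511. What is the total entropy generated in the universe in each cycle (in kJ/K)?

W = η·Q_H = 0.511 × 846 = 432.3 kJ, so Q_C = Q_H − W = 413.7 kJ.
Entropy balance on the reservoirs: −Q_H/T_H = -1.093 kJ/K, +Q_C/T_C = 1.356 kJ/K.
ΔS_univ = −Q_H/T_H + Q_C/T_C = 0.263 kJ/K (> 0, since η = 0.511 < η_Carnot = 0.606).

ΔS_univ ≈ 0.263 kJ/K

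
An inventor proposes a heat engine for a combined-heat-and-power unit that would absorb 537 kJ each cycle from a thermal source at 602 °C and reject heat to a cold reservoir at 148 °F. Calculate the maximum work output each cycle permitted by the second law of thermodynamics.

T_H = 602 °C → 602 + 273.15 = 875.15 K.
T_C = 148 °F → (148 − 32) × 5/9 = 64.44 °C = 337.59 K.
By the Carnot theorem, η_max = 1 − T_C/T_H = 1 − 337.59/875.15 = 0.6142.
W_max = η_max · Q_H = 0.6142 × 537 = 329.8 kJ.

W_max ≈ 329.8 kJ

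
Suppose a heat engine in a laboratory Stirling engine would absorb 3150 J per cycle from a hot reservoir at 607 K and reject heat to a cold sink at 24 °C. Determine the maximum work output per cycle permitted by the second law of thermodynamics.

W_max ≈ 1610 J

T_C = 24 °C → 24 + 273.15 = 297.15 K.
By the Carnot theorem, η_max = 1 − T_C/T_H = 1 − 297.15/607.00 = 0.5105.
W_max = η_max · Q_H = 0.5105 × 3150 = 1610 J.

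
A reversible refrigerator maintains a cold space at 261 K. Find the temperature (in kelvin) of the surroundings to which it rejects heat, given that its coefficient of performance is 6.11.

COP_R = T_C/(T_H − T_C) ⇒ T_H = T_C·(1 + 1/COP_R) = 261.00 × (1 + 1/6.11) = 303.7 K.

T_H ≈ 303.7 K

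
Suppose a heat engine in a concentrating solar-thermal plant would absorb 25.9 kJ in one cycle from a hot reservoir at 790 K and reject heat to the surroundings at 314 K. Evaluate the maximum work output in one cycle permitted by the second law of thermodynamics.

No engine can exceed the Carnot limit: η_max = 1 − T_C/T_H = 1 − 314.00/790.00 = 0.6025.
W_max = η_max · Q_H = 0.6025 × 25.9 = 15.6 kJ.

W_max ≈ 15.6 kJ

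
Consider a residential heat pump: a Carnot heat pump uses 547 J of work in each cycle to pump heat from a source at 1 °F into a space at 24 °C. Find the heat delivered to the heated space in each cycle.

T_H = 24 °C → 24 + 273.15 = 297.15 K.
T_C = 1 °F → (1 − 32) × 5/9 = -17.22 °C = 255.93 K.
COP_HP = T_H/(T_H − T_C) = 297.15/41.22 = 7.2085.
Q_H = COP_HP · W = 7.2085 × 547 = 3940 J.

Q_H ≈ 3940 J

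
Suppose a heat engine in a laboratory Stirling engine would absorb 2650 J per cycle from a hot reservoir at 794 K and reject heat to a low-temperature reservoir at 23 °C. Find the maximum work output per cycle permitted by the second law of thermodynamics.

T_C = 23 °C → 23 + 273.15 = 296.15 K.
No engine can exceed the Carnot limit: η_max = 1 − T_C/T_H = 1 − 296.15/794.00 = 0.6270.
W_max = η_max · Q_H = 0.6270 × 2650 = 1660 J.

W_max ≈ 1660 J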